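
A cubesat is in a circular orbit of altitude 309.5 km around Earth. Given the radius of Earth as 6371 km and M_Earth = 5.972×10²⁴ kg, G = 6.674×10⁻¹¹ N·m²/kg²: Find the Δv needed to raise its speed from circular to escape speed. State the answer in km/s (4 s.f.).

Δv ≈ 3.199 km/s

μ = GM = 6.674×10⁻¹¹ × 5.972×10²⁴ = 3.986×10¹⁴ m³/s².
r = 6371 + 309.5 = 6680.5 km = 6.6805×10⁶ m.
Circular speed v_c = √(μ/r) = 7724 m/s.
Escape speed v_esc = √(2μ/r) = √2 × v_c = 10920 m/s.
Δv = v_esc − v_c = 3199 m/s = 3.199 km/s.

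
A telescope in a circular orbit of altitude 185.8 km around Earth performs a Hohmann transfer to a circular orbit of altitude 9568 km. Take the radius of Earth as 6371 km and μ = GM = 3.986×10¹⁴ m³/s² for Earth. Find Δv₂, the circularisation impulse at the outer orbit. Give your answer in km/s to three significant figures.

r₁ = 6371 + 185.8 = 6556.8 km = 6.5568×10⁶ m.
r₂ = 6371 + 9568 = 15939 km = 1.5939×10⁷ m.
Transfer ellipse a_t = (r₁ + r₂)/2 = 1.125×10⁷ m.
At r₁: circular v_c1 = √(μ/r₁) = 7797 m/s; transfer-perigee v_p = √[μ(2/r₁ − 1/a_t)] = 9281 m/s.
At r₂: circular v_c2 = √(μ/r₂) = 5001 m/s; transfer-apogee v_a = √[μ(2/r₂ − 1/a_t)] = 3818 m/s.
Δv₂ = v_c2 − v_a = 1183 m/s.
= 1.183 km/s.

Δv ≈ 1.18 km/s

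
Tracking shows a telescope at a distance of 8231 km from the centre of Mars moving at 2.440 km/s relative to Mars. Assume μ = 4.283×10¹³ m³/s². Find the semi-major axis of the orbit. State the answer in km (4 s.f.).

a ≈ 9617 km

r = 8.231×10⁶ m.
Vis-viva rearranged: 1/a = 2/r − v²/μ = 2.430×10⁻⁷ − 1.390×10⁻⁷ = 1.040×10⁻⁷ m⁻¹.
a = 9.617×10⁶ m = 9617.4 km.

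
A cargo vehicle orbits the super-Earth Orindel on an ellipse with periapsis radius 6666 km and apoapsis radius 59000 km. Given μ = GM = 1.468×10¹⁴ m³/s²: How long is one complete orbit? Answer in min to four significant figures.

T ≈ 1626 min

Semi-major axis a = (r_p + r_a)/2 = (6666.0 + 59000)/2 = 32833 km = 3.283×10⁷ m.
By Kepler's third law T = 2π√(a³/μ) = 2π × 1.553×10⁴ = 9.756×10⁴ s.
= 1626 min.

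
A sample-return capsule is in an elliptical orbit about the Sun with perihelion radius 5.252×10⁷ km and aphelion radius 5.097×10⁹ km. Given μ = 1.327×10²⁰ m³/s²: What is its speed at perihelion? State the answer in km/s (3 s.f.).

Semi-major axis a = (r_p + r_a)/2 = 2.5748×10⁹ km = 2.575×10¹² m.
Vis-viva: v² = μ(2/r − 1/a) = 1.327×10²⁰ × (3.808×10⁻¹¹ − 3.884×10⁻¹³) = 5.002×10⁹ m²/s².
v = 70720 m/s = 70.72 km/s.

v ≈ 70.7 km/s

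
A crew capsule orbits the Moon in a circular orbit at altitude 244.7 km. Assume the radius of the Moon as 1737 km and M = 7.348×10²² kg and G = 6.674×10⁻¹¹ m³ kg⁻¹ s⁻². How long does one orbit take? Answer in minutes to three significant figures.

μ = GM = 6.674×10⁻¹¹ × 7.348×10²² = 4.904×10¹² m³/s².
r = 1737 + 244.7 = 1981.7 km = 1.9817×10⁶ m.
Kepler's third law: T = 2π√(r³/μ) = 2π√((1.982×10⁶)³ / 4.904×10¹²).
r³/μ = 1.587×10⁶ s², so T = 2π × 1.260×10³ = 7.915×10³ s.
Converting: 7.915×10³ s ÷ 60.00 = 131.9 minutes.

T ≈ 132 minutes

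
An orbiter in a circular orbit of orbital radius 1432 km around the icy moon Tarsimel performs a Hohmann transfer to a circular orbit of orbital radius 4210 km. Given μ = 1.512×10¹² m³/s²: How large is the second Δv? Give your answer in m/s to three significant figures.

r₁ = 1432 km = 1.432×10⁶ m.
r₂ = 4210 km = 4.210×10⁶ m.
Transfer ellipse a_t = (r₁ + r₂)/2 = 2.821×10⁶ m.
At r₁: circular v_c1 = √(μ/r₁) = 1028 m/s; transfer-periapsis v_p = √[μ(2/r₁ − 1/a_t)] = 1255 m/s.
At r₂: circular v_c2 = √(μ/r₂) = 599.3 m/s; transfer-apoapsis v_a = √[μ(2/r₂ − 1/a_t)] = 427.0 m/s.
Δv₂ = v_c2 − v_a = 172.3 m/s.

Δv ≈ 172 m/s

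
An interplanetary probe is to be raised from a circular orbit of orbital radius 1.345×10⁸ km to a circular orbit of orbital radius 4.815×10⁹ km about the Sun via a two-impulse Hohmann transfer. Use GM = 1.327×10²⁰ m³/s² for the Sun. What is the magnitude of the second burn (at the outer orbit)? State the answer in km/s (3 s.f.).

Δv ≈ 4.03 km/s

r₁ = 1.345×10⁸ km = 1.345×10¹¹ m.
r₂ = 4.815×10⁹ km = 4.815×10¹² m.
Transfer ellipse a_t = (r₁ + r₂)/2 = 2.475×10¹² m.
At r₁: circular v_c1 = √(μ/r₁) = 31410 m/s; transfer-perihelion v_p = √[μ(2/r₁ − 1/a_t)] = 43810 m/s.
At r₂: circular v_c2 = √(μ/r₂) = 5250 m/s; transfer-aphelion v_a = √[μ(2/r₂ − 1/a_t)] = 1224 m/s.
Δv₂ = v_c2 − v_a = 4026 m/s.
= 4.026 km/s.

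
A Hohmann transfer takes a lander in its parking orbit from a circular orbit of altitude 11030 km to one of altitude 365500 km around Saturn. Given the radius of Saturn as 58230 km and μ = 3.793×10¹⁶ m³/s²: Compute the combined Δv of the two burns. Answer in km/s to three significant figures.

Δv_total ≈ 11.7 km/s

r₁ = 58230 + 11030 = 69260 km = 6.9260×10⁷ m.
r₂ = 58230 + 365500 = 423730 km = 4.2373×10⁸ m.
Transfer ellipse a_t = (r₁ + r₂)/2 = 2.465×10⁸ m.
At r₁: circular v_c1 = √(μ/r₁) = 23400 m/s; transfer-perikrone v_p = √[μ(2/r₁ − 1/a_t)] = 30680 m/s.
Δv₁ = v_p − v_c1 = 7281 m/s.
At r₂: circular v_c2 = √(μ/r₂) = 9461 m/s; transfer-apokrone v_a = √[μ(2/r₂ − 1/a_t)] = 5015 m/s.
Δv₂ = v_c2 − v_a = 4446 m/s.
Total Δv = Δv₁ + Δv₂ = 11730 m/s = 11.73 km/s.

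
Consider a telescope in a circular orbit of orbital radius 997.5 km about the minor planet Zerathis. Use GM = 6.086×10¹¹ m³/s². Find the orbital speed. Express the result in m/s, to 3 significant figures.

v ≈ 781 m/s

r = 997.5 km = 9.975×10⁵ m.
For a circular orbit v = √(μ/r) = √(6.086×10¹¹ / 9.975×10⁵) = √(6.101×10⁵) = 781.1 m/s.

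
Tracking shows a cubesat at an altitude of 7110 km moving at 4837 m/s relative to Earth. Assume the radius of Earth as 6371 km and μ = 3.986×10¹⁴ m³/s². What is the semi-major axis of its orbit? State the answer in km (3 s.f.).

a ≈ 11200 km

r = 6371 + 7110 = 13481 km = 1.348×10⁷ m.
Vis-viva rearranged: 1/a = 2/r − v²/μ = 1.484×10⁻⁷ − 5.870×10⁻⁸ = 8.966×10⁻⁸ m⁻¹.
a = 1.115×10⁷ m = 11153 km.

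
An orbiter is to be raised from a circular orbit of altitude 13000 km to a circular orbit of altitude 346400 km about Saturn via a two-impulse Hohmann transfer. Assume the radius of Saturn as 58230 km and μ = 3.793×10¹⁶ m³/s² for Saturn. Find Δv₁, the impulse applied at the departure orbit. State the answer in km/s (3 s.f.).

r₁ = 58230 + 13000 = 71230 km = 7.1230×10⁷ m.
r₂ = 58230 + 346400 = 404630 km = 4.0463×10⁸ m.
Transfer ellipse a_t = (r₁ + r₂)/2 = 2.379×10⁸ m.
At r₁: circular v_c1 = √(μ/r₁) = 23080 m/s; transfer-perikrone v_p = √[μ(2/r₁ − 1/a_t)] = 30090 m/s.
Δv₁ = v_p − v_c1 = 7017 m/s.
= 7.017 km/s.

Δv ≈ 7.02 km/s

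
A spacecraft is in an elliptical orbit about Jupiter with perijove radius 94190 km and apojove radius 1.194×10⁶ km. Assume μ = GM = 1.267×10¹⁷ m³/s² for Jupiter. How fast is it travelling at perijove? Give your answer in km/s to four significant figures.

Semi-major axis a = (r_p + r_a)/2 = 6.4410×10⁵ km = 6.441×10⁸ m.
Vis-viva: v² = μ(2/r − 1/a) = 1.267×10¹⁷ × (2.123×10⁻⁸ − 1.553×10⁻⁹) = 2.494×10⁹ m²/s².
v = 49940 m/s = 49.94 km/s.

v ≈ 49.94 km/s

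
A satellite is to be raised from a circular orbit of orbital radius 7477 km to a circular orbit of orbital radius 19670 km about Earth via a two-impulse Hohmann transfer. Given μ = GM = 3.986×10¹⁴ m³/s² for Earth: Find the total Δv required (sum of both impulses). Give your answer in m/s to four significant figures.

r₁ = 7477 km = 7.477×10⁶ m.
r₂ = 19670 km = 1.967×10⁷ m.
Transfer ellipse a_t = (r₁ + r₂)/2 = 1.357×10⁷ m.
At r₁: circular v_c1 = √(μ/r₁) = 7301 m/s; transfer-perigee v_p = √[μ(2/r₁ − 1/a_t)] = 8789 m/s.
Δv₁ = v_p − v_c1 = 1488 m/s.
At r₂: circular v_c2 = √(μ/r₂) = 4502 m/s; transfer-apogee v_a = √[μ(2/r₂ − 1/a_t)] = 3341 m/s.
Δv₂ = v_c2 − v_a = 1161 m/s.
Total Δv = Δv₁ + Δv₂ = 2649 m/s.

Δv_total ≈ 2649 m/s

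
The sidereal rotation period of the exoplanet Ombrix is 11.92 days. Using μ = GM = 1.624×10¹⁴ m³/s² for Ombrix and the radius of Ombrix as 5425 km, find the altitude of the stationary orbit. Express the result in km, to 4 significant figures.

h_sync ≈ 1.580×10⁵ km

T = 11.92 days = 1.030×10⁶ s.
A synchronous orbit has period T, so by Kepler's third law a = (μT²/4π²)^(1/3).
μT²/4π² = 1.624×10¹⁴ × (1.030×10⁶)² / 39.48 = 4.363×10²⁴ m³.
a = 1.634×10⁸ m = 1.6341×10⁵ km.
Altitude h = a − R = 1.6341×10⁵ − 5425 = 1.5798×10⁵ km.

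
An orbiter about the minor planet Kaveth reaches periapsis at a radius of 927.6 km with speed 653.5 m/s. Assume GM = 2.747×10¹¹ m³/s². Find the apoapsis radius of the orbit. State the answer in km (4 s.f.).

r_p = 9.276×10⁵ m.
Specific energy ε = v²/2 − μ/r = -8.261×10⁴ J/kg, so a = −μ/(2ε) = 1.663×10⁶ m.
The apsides satisfy r_p + r_a = 2a, so the apoapsis radius is 2a − r_p = 2.398×10⁶ m = 2397.7 km.

apoapsis radius ≈ 2398 km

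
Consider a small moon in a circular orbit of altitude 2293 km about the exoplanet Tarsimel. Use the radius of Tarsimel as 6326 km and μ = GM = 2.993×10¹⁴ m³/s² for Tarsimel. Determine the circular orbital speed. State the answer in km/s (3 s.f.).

v ≈ 5.89 km/s

r = 6326 + 2293 = 8619.0 km = 8.6190×10⁶ m.
For a circular orbit v = √(μ/r) = √(2.993×10¹⁴ / 8.619×10⁶) = √(3.473×10⁷) = 5893 m/s.
That is 5.893 km/s.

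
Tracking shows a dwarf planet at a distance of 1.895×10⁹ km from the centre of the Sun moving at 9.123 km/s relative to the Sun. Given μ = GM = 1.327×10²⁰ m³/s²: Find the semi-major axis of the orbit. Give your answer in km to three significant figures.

r = 1.895×10¹² m.
Specific orbital energy ε = v²/2 − μ/r = (9123)²/2 − 1.327×10²⁰/1.895×10¹² = -2.841×10⁷ J/kg.
Since ε = −μ/(2a), a = −μ/(2ε) = 2.335×10¹² m = 2.3353×10⁹ km.

a ≈ 2.34×10⁹ km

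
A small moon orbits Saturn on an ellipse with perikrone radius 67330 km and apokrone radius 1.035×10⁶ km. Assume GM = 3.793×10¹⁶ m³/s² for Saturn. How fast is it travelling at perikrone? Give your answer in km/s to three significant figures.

Semi-major axis a = (r_p + r_a)/2 = 5.5116×10⁵ km = 5.512×10⁸ m.
Vis-viva: v² = μ(2/r − 1/a) = 3.793×10¹⁶ × (2.970×10⁻⁸ − 1.814×10⁻⁹) = 1.058×10⁹ m²/s².
v = 32520 m/s = 32.52 km/s.

v ≈ 32.5 km/s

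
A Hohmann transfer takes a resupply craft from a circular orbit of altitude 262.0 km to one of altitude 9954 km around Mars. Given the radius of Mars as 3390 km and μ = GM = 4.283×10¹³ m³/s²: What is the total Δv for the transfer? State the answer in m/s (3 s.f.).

Δv_total ≈ 1480 m/s

r₁ = 3390 + 262.0 = 3652.0 km = 3.6520×10⁶ m.
r₂ = 3390 + 9954 = 13344 km = 1.3344×10⁷ m.
Transfer ellipse a_t = (r₁ + r₂)/2 = 8.498×10⁶ m.
At r₁: circular v_c1 = √(μ/r₁) = 3425 m/s; transfer-periapsis v_p = √[μ(2/r₁ − 1/a_t)] = 4291 m/s.
Δv₁ = v_p − v_c1 = 866.8 m/s.
At r₂: circular v_c2 = √(μ/r₂) = 1792 m/s; transfer-apoapsis v_a = √[μ(2/r₂ − 1/a_t)] = 1174 m/s.
Δv₂ = v_c2 − v_a = 617.1 m/s.
Total Δv = Δv₁ + Δv₂ = 1484 m/s.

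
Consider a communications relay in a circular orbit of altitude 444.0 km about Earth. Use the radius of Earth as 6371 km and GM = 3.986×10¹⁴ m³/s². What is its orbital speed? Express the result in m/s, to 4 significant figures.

v ≈ 7648 m/s

r = 6371 + 444.0 = 6815.0 km = 6.8150×10⁶ m.
For a circular orbit v = √(μ/r) = √(3.986×10¹⁴ / 6.815×10⁶) = √(5.849×10⁷) = 7648 m/s.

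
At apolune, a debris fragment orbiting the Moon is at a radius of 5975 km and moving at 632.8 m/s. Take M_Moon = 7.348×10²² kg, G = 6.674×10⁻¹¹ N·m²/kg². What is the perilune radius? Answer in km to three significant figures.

perilune radius ≈ 1930 km

μ = GM = 6.674×10⁻¹¹ × 7.348×10²² = 4.904×10¹² m³/s².
r_a = 5.975×10⁶ m.
Specific energy ε = v²/2 − μ/r = -6.205×10⁵ J/kg, so a = −μ/(2ε) = 3.951×10⁶ m.
The apsides satisfy r_p + r_a = 2a, so the perilune radius is 2a − r_a = 1.928×10⁶ m = 1927.8 km.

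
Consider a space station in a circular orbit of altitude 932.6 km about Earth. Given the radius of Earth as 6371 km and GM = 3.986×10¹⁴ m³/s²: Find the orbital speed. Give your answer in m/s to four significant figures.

r = 6371 + 932.6 = 7303.6 km = 7.3036×10⁶ m.
For a circular orbit v = √(μ/r) = √(3.986×10¹⁴ / 7.304×10⁶) = √(5.458×10⁷) = 7388 m/s.

v ≈ 7388 m/s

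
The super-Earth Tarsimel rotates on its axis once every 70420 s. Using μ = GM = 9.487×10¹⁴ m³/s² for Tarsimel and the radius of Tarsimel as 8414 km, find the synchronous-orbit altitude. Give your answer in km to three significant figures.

A synchronous orbit has period T, so by Kepler's third law a = (μT²/4π²)^(1/3).
μT²/4π² = 9.487×10¹⁴ × (7.042×10⁴)² / 39.48 = 1.192×10²³ m³.
a = 4.921×10⁷ m = 49210 km.
Altitude h = a − R = 49210 − 8414 = 40796 km.

h_sync ≈ 40800 km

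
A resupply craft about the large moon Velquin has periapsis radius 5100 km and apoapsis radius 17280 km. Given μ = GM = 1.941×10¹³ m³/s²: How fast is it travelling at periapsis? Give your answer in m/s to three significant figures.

Semi-major axis a = (r_p + r_a)/2 = 11190 km = 1.119×10⁷ m.
Vis-viva: v² = μ(2/r − 1/a) = 1.941×10¹³ × (3.922×10⁻⁷ − 8.937×10⁻⁸) = 5.877×10⁶ m²/s².
v = 2424 m/s.

v ≈ 2420 m/s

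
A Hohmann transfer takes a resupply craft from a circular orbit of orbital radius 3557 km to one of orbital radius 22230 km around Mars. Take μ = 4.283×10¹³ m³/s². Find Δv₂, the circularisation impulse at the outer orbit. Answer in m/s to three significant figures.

Δv ≈ 659 m/s

r₁ = 3557 km = 3.557×10⁶ m.
r₂ = 22230 km = 2.223×10⁷ m.
Transfer ellipse a_t = (r₁ + r₂)/2 = 1.289×10⁷ m.
At r₁: circular v_c1 = √(μ/r₁) = 3470 m/s; transfer-periapsis v_p = √[μ(2/r₁ − 1/a_t)] = 4556 m/s.
At r₂: circular v_c2 = √(μ/r₂) = 1388 m/s; transfer-apoapsis v_a = √[μ(2/r₂ − 1/a_t)] = 729.1 m/s.
Δv₂ = v_c2 − v_a = 659.0 m/s.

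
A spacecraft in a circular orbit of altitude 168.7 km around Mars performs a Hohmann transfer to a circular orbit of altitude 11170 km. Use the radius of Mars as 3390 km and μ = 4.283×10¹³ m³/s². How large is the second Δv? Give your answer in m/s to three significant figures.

Δv ≈ 640 m/s

r₁ = 3390 + 168.7 = 3558.7 km = 3.5587×10⁶ m.
r₂ = 3390 + 11170 = 14560 km = 1.4560×10⁷ m.
Transfer ellipse a_t = (r₁ + r₂)/2 = 9.059×10⁶ m.
At r₁: circular v_c1 = √(μ/r₁) = 3469 m/s; transfer-periapsis v_p = √[μ(2/r₁ − 1/a_t)] = 4398 m/s.
At r₂: circular v_c2 = √(μ/r₂) = 1715 m/s; transfer-apoapsis v_a = √[μ(2/r₂ − 1/a_t)] = 1075 m/s.
Δv₂ = v_c2 − v_a = 640.2 m/s.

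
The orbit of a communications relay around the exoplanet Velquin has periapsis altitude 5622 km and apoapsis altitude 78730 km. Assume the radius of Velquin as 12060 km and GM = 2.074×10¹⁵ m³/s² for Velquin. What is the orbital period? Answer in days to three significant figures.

r_p = 12060 + 5622 = 17682 km = 1.7682×10⁷ m.
r_a = 12060 + 78730 = 90790 km = 9.0790×10⁷ m.
Semi-major axis a = (r_p + r_a)/2 = (17682 + 90790)/2 = 54236 km = 5.424×10⁷ m.
By Kepler's third law T = 2π√(a³/μ) = 2π × 8.771×10³ = 5.511×10⁴ s.
= 0.6378 days.

T ≈ 0.638 days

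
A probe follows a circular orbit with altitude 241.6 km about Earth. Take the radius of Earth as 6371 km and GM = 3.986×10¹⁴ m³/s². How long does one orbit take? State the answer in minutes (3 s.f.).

T ≈ 89.2 minutes

r = 6371 + 241.6 = 6612.6 km = 6.6126×10⁶ m.
Kepler's third law: T = 2π√(r³/μ) = 2π√((6.613×10⁶)³ / 3.986×10¹⁴).
r³/μ = 7.254×10⁵ s², so T = 2π × 8.517×10² = 5.351×10³ s.
Converting: 5.351×10³ s ÷ 60.00 = 89.19 minutes.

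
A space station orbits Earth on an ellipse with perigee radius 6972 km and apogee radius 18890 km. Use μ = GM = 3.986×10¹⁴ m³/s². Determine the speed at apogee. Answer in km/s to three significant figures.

v ≈ 3.37 km/s

Semi-major axis a = (r_p + r_a)/2 = 12931 km = 1.293×10⁷ m.
Vis-viva: v² = μ(2/r − 1/a) = 3.986×10¹⁴ × (1.059×10⁻⁷ − 7.733×10⁻⁸) = 1.138×10⁷ m²/s².
v = 3373 m/s = 3.373 km/s.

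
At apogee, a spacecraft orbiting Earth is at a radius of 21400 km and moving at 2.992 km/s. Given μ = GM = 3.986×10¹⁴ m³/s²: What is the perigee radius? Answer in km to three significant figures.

perigee radius ≈ 6770 km

r_a = 2.140×10⁷ m.
Specific energy ε = v²/2 − μ/r = -1.415×10⁷ J/kg, so a = −μ/(2ε) = 1.408×10⁷ m.
The apsides satisfy r_p + r_a = 2a, so the perigee radius is 2a − r_a = 6.769×10⁶ m = 6769.3 km.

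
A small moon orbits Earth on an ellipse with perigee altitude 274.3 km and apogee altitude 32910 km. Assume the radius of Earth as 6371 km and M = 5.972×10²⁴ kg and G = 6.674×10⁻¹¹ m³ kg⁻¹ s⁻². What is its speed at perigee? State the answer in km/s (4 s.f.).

μ = GM = 6.674×10⁻¹¹ × 5.972×10²⁴ = 3.986×10¹⁴ m³/s².
r_p = 6371 + 274.3 = 6645.3 km = 6.6453×10⁶ m.
r_a = 6371 + 32910 = 39281 km = 3.9281×10⁷ m.
Semi-major axis a = (r_p + r_a)/2 = 22963 km = 2.296×10⁷ m.
Vis-viva: v² = μ(2/r − 1/a) = 3.986×10¹⁴ × (3.010×10⁻⁷ − 4.355×10⁻⁸) = 1.026×10⁸ m²/s².
v = 10130 m/s = 10.13 km/s.

v ≈ 10.13 km/s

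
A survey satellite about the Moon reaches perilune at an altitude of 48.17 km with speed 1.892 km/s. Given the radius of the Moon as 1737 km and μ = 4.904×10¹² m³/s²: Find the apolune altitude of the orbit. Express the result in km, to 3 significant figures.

apolune altitude ≈ 1600 km

r_p = 1737 + 48.17 = 1785.2 km = 1.785×10⁶ m.
Specific energy ε = v²/2 − μ/r = -9.572×10⁵ J/kg, so a = −μ/(2ε) = 2.562×10⁶ m.
The apsides satisfy r_p + r_a = 2a, so the apolune radius is 2a − r_p = 3.338×10⁶ m = 3337.9 km.
Apolune altitude = 3337.9 − 1737 = 1600.9 km.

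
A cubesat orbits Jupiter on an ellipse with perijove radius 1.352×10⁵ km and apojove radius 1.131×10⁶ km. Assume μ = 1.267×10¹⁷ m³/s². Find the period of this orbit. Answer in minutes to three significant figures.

Semi-major axis a = (r_p + r_a)/2 = (1.3520×10⁵ + 1.1310×10⁶)/2 = 6.3310×10⁵ km = 6.331×10⁸ m.
By Kepler's third law T = 2π√(a³/μ) = 2π × 4.475×10⁴ = 2.812×10⁵ s.
= 4687 minutes.

T ≈ 4690 minutes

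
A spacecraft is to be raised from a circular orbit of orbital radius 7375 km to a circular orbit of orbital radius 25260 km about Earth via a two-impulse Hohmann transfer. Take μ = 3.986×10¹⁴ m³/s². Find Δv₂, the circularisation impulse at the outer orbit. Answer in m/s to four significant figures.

r₁ = 7375 km = 7.375×10⁶ m.
r₂ = 25260 km = 2.526×10⁷ m.
Transfer ellipse a_t = (r₁ + r₂)/2 = 1.632×10⁷ m.
At r₁: circular v_c1 = √(μ/r₁) = 7352 m/s; transfer-perigee v_p = √[μ(2/r₁ − 1/a_t)] = 9147 m/s.
At r₂: circular v_c2 = √(μ/r₂) = 3972 m/s; transfer-apogee v_a = √[μ(2/r₂ − 1/a_t)] = 2671 m/s.
Δv₂ = v_c2 − v_a = 1302 m/s.

Δv ≈ 1302 m/s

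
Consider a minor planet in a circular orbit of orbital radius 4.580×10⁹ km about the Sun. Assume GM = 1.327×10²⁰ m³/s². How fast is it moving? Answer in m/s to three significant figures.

r = 4.580×10⁹ km = 4.580×10¹² m.
For a circular orbit v = √(μ/r) = √(1.327×10²⁰ / 4.580×10¹²) = √(2.897×10⁷) = 5383 m/s.

v ≈ 5380 m/s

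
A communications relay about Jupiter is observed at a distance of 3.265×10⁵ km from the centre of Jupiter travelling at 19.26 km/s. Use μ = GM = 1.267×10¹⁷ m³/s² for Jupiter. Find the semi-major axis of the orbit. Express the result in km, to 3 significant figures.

a ≈ 3.13×10⁵ km

r = 3.265×10⁸ m.
Vis-viva rearranged: 1/a = 2/r − v²/μ = 6.126×10⁻⁹ − 2.928×10⁻⁹ = 3.198×10⁻⁹ m⁻¹.
a = 3.127×10⁸ m = 3.1271×10⁵ km.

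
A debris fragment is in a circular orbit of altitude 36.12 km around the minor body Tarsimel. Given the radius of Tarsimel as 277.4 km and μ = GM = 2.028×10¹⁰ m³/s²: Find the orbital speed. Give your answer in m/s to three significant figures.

r = 277.4 + 36.12 = 313.52 km = 3.1352×10⁵ m.
For a circular orbit v = √(μ/r) = √(2.028×10¹⁰ / 3.135×10⁵) = √(6.468×10⁴) = 254.3 m/s.

v ≈ 254 m/s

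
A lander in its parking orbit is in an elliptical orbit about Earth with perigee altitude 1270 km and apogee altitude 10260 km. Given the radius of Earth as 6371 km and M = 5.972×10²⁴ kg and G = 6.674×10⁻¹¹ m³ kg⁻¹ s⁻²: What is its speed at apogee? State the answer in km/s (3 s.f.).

μ = GM = 6.674×10⁻¹¹ × 5.972×10²⁴ = 3.986×10¹⁴ m³/s².
r_p = 6371 + 1270 = 7641.0 km = 7.6410×10⁶ m.
r_a = 6371 + 10260 = 16631 km = 1.6631×10⁷ m.
Semi-major axis a = (r_p + r_a)/2 = 12136 km = 1.214×10⁷ m.
Vis-viva: v² = μ(2/r − 1/a) = 3.986×10¹⁴ × (1.203×10⁻⁷ − 8.240×10⁻⁸) = 1.509×10⁷ m²/s².
v = 3884 m/s = 3.884 km/s.

v ≈ 3.88 km/s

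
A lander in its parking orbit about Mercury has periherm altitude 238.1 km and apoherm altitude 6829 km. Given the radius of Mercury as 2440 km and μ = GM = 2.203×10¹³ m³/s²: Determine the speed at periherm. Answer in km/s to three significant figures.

r_p = 2440 + 238.1 = 2678.1 km = 2.6781×10⁶ m.
r_a = 2440 + 6829 = 9269.0 km = 9.2690×10⁶ m.
Semi-major axis a = (r_p + r_a)/2 = 5973.6 km = 5.974×10⁶ m.
Vis-viva: v² = μ(2/r − 1/a) = 2.203×10¹³ × (7.468×10⁻⁷ − 1.674×10⁻⁷) = 1.276×10⁷ m²/s².
v = 3573 m/s = 3.573 km/s.

v ≈ 3.57 km/s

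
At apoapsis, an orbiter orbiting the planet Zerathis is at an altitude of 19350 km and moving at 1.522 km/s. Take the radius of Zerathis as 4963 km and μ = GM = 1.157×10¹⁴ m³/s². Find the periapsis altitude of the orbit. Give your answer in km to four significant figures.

periapsis altitude ≈ 2858 km

r_a = 4963 + 19350 = 24313 km = 2.431×10⁷ m.
Specific energy ε = v²/2 − μ/r = -3.601×10⁶ J/kg, so a = −μ/(2ε) = 1.607×10⁷ m.
The apsides satisfy r_p + r_a = 2a, so the periapsis radius is 2a − r_a = 7.821×10⁶ m = 7821.2 km.
Periapsis altitude = 7821.2 − 4963 = 2858.2 km.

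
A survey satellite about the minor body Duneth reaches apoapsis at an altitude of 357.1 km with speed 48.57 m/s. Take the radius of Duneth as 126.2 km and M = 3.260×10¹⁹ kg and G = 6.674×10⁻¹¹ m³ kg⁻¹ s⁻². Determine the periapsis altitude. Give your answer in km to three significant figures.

periapsis altitude ≈ 45.4 km

μ = GM = 6.674×10⁻¹¹ × 3.260×10¹⁹ = 2.176×10⁹ m³/s².
r_a = 126.2 + 357.1 = 483.30 km = 4.833×10⁵ m.
Specific energy ε = v²/2 − μ/r = -3.322×10³ J/kg, so a = −μ/(2ε) = 3.274×10⁵ m.
The apsides satisfy r_p + r_a = 2a, so the periapsis radius is 2a − r_a = 1.716×10⁵ m = 171.59 km.
Periapsis altitude = 171.59 − 126.2 = 45.388 km.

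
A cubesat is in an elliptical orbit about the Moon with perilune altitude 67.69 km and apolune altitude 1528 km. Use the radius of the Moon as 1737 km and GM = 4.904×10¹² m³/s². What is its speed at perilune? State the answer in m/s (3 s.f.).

r_p = 1737 + 67.69 = 1804.7 km = 1.8047×10⁶ m.
r_a = 1737 + 1528 = 3265.0 km = 3.2650×10⁶ m.
Semi-major axis a = (r_p + r_a)/2 = 2534.8 km = 2.535×10⁶ m.
Vis-viva: v² = μ(2/r − 1/a) = 4.904×10¹² × (1.108×10⁻⁶ − 3.945×10⁻⁷) = 3.500×10⁶ m²/s².
v = 1871 m/s.

v ≈ 1870 m/s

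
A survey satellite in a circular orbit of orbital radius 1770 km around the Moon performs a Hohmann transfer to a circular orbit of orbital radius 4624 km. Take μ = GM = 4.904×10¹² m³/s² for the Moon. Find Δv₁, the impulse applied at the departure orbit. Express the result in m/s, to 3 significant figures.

r₁ = 1770 km = 1.770×10⁶ m.
r₂ = 4624 km = 4.624×10⁶ m.
Transfer ellipse a_t = (r₁ + r₂)/2 = 3.197×10⁶ m.
At r₁: circular v_c1 = √(μ/r₁) = 1665 m/s; transfer-perilune v_p = √[μ(2/r₁ − 1/a_t)] = 2002 m/s.
Δv₁ = v_p − v_c1 = 337.3 m/s.

Δv ≈ 337 m/s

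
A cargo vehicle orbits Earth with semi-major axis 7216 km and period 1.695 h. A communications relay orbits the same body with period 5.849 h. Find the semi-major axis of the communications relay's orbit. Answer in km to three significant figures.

a₂ ≈ 16500 km

Kepler's third law: a³ ∝ T², so a₂ = a₁ (T₂/T₁)^(2/3).
T₂/T₁ = 3.451, (T₂/T₁)^(2/3) = 2.284.
a₂ = 7216 × 2.284 = 16480 km.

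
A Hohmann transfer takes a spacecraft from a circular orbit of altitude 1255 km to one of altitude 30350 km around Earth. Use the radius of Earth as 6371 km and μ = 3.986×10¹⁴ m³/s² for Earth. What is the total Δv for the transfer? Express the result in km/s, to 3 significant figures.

r₁ = 6371 + 1255 = 7626.0 km = 7.6260×10⁶ m.
r₂ = 6371 + 30350 = 36721 km = 3.6721×10⁷ m.
Transfer ellipse a_t = (r₁ + r₂)/2 = 2.217×10⁷ m.
At r₁: circular v_c1 = √(μ/r₁) = 7230 m/s; transfer-perigee v_p = √[μ(2/r₁ − 1/a_t)] = 9304 m/s.
Δv₁ = v_p − v_c1 = 2074 m/s.
At r₂: circular v_c2 = √(μ/r₂) = 3295 m/s; transfer-apogee v_a = √[μ(2/r₂ − 1/a_t)] = 1932 m/s.
Δv₂ = v_c2 − v_a = 1363 m/s.
Total Δv = Δv₁ + Δv₂ = 3437 m/s = 3.437 km/s.

Δv_total ≈ 3.44 km/s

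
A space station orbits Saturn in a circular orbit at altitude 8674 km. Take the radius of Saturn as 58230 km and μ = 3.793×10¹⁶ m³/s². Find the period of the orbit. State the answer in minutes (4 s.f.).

r = 58230 + 8674 = 66904 km = 6.6904×10⁷ m.
Kepler's third law: T = 2π√(r³/μ) = 2π√((6.690×10⁷)³ / 3.793×10¹⁶).
r³/μ = 7.895×10⁶ s², so T = 2π × 2.810×10³ = 1.765×10⁴ s.
Converting: 1.765×10⁴ s ÷ 60.00 = 294.2 minutes.

T ≈ 294.2 minutes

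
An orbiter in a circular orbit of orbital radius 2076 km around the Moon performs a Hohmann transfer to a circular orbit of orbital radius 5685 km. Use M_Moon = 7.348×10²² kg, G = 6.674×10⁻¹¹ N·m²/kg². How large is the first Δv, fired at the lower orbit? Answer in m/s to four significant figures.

Δv ≈ 323.3 m/s

μ = GM = 6.674×10⁻¹¹ × 7.348×10²² = 4.904×10¹² m³/s².
r₁ = 2076 km = 2.076×10⁶ m.
r₂ = 5685 km = 5.685×10⁶ m.
Transfer ellipse a_t = (r₁ + r₂)/2 = 3.880×10⁶ m.
At r₁: circular v_c1 = √(μ/r₁) = 1537 m/s; transfer-perilune v_p = √[μ(2/r₁ − 1/a_t)] = 1860 m/s.
Δv₁ = v_p − v_c1 = 323.3 m/s.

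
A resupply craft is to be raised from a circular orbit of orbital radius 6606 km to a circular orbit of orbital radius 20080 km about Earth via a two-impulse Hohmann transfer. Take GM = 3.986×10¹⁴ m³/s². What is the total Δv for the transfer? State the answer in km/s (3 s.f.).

r₁ = 6606 km = 6.606×10⁶ m.
r₂ = 20080 km = 2.008×10⁷ m.
Transfer ellipse a_t = (r₁ + r₂)/2 = 1.334×10⁷ m.
At r₁: circular v_c1 = √(μ/r₁) = 7768 m/s; transfer-perigee v_p = √[μ(2/r₁ − 1/a_t)] = 9529 m/s.
Δv₁ = v_p − v_c1 = 1761 m/s.
At r₂: circular v_c2 = √(μ/r₂) = 4455 m/s; transfer-apogee v_a = √[μ(2/r₂ − 1/a_t)] = 3135 m/s.
Δv₂ = v_c2 − v_a = 1320 m/s.
Total Δv = Δv₁ + Δv₂ = 3082 m/s = 3.082 km/s.

Δv_total ≈ 3.08 km/s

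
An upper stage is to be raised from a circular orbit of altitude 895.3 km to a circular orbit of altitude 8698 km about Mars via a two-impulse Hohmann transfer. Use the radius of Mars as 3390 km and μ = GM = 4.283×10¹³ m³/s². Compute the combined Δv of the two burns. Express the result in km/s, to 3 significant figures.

r₁ = 3390 + 895.3 = 4285.3 km = 4.2853×10⁶ m.
r₂ = 3390 + 8698 = 12088 km = 1.2088×10⁷ m.
Transfer ellipse a_t = (r₁ + r₂)/2 = 8.187×10⁶ m.
At r₁: circular v_c1 = √(μ/r₁) = 3161 m/s; transfer-periapsis v_p = √[μ(2/r₁ − 1/a_t)] = 3842 m/s.
Δv₁ = v_p − v_c1 = 680.1 m/s.
At r₂: circular v_c2 = √(μ/r₂) = 1882 m/s; transfer-apoapsis v_a = √[μ(2/r₂ − 1/a_t)] = 1362 m/s.
Δv₂ = v_c2 − v_a = 520.5 m/s.
Total Δv = Δv₁ + Δv₂ = 1201 m/s = 1.201 km/s.

Δv_total ≈ 1.20 km/s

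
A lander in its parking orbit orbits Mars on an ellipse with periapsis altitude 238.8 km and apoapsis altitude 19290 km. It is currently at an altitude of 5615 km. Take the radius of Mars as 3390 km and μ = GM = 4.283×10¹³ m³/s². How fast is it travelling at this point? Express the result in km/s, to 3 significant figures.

v ≈ 2.50 km/s

r_p = 3390 + 238.8 = 3628.8 km = 3.6288×10⁶ m.
r_a = 3390 + 19290 = 22680 km = 2.2680×10⁷ m.
r = 3390 + 5615 = 9005.0 km = 9.005×10⁶ m.
Semi-major axis a = (r_p + r_a)/2 = 13154 km = 1.315×10⁷ m.
Vis-viva: v² = μ(2/r − 1/a) = 4.283×10¹³ × (2.221×10⁻⁷ − 7.602×10⁻⁸) = 6.257×10⁶ m²/s².
v = 2501 m/s = 2.501 km/s.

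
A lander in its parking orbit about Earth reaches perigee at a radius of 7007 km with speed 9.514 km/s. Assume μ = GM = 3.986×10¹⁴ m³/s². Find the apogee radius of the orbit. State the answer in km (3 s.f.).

apogee radius ≈ 27300 km

r_p = 7.007×10⁶ m.
Specific energy ε = v²/2 − μ/r = -1.163×10⁷ J/kg, so a = −μ/(2ε) = 1.714×10⁷ m.
The apsides satisfy r_p + r_a = 2a, so the apogee radius is 2a − r_p = 2.727×10⁷ m = 27273 km.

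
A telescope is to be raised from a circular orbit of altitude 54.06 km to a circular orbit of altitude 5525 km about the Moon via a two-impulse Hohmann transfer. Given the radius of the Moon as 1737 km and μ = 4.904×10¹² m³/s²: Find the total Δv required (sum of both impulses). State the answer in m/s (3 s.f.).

r₁ = 1737 + 54.06 = 1791.1 km = 1.7911×10⁶ m.
r₂ = 1737 + 5525 = 7262.0 km = 7.2620×10⁶ m.
Transfer ellipse a_t = (r₁ + r₂)/2 = 4.527×10⁶ m.
At r₁: circular v_c1 = √(μ/r₁) = 1655 m/s; transfer-perilune v_p = √[μ(2/r₁ − 1/a_t)] = 2096 m/s.
Δv₁ = v_p − v_c1 = 441.2 m/s.
At r₂: circular v_c2 = √(μ/r₂) = 821.8 m/s; transfer-apolune v_a = √[μ(2/r₂ − 1/a_t)] = 516.9 m/s.
Δv₂ = v_c2 − v_a = 304.8 m/s.
Total Δv = Δv₁ + Δv₂ = 746.0 m/s.

Δv_total ≈ 746 m/s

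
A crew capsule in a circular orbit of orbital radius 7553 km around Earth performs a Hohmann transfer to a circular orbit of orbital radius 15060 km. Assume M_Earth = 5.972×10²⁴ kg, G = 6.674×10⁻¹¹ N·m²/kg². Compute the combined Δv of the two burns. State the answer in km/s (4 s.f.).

Δv_total ≈ 2.059 km/s

μ = GM = 6.674×10⁻¹¹ × 5.972×10²⁴ = 3.986×10¹⁴ m³/s².
r₁ = 7553 km = 7.553×10⁶ m.
r₂ = 15060 km = 1.506×10⁷ m.
Transfer ellipse a_t = (r₁ + r₂)/2 = 1.131×10⁷ m.
At r₁: circular v_c1 = √(μ/r₁) = 7264 m/s; transfer-perigee v_p = √[μ(2/r₁ − 1/a_t)] = 8384 m/s.
Δv₁ = v_p − v_c1 = 1120 m/s.
At r₂: circular v_c2 = √(μ/r₂) = 5144 m/s; transfer-apogee v_a = √[μ(2/r₂ − 1/a_t)] = 4205 m/s.
Δv₂ = v_c2 − v_a = 939.8 m/s.
Total Δv = Δv₁ + Δv₂ = 2059 m/s = 2.059 km/s.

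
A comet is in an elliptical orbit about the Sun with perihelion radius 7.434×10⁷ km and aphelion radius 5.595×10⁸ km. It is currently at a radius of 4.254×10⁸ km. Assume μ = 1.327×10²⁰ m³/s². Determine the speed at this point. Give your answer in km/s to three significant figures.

Semi-major axis a = (r_p + r_a)/2 = 3.1692×10⁸ km = 3.169×10¹¹ m.
Vis-viva: v² = μ(2/r − 1/a) = 1.327×10²⁰ × (4.701×10⁻¹² − 3.155×10⁻¹²) = 2.052×10⁸ m²/s².
v = 14320 m/s = 14.32 km/s.

v ≈ 14.3 km/s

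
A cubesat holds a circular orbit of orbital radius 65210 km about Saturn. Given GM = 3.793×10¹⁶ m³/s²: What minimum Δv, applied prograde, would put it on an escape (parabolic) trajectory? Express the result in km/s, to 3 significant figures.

r = 65210 km = 6.521×10⁷ m.
Circular speed v_c = √(μ/r) = 24120 m/s.
Escape speed v_esc = √(2μ/r) = √2 × v_c = 34110 m/s.
Δv = v_esc − v_c = 9990 m/s = 9.990 km/s.

Δv ≈ 9.99 km/s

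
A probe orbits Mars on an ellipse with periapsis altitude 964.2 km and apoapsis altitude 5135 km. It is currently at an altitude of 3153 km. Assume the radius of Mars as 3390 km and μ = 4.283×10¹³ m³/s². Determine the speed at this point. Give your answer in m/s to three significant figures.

r_p = 3390 + 964.2 = 4354.2 km = 4.3542×10⁶ m.
r_a = 3390 + 5135 = 8525.0 km = 8.5250×10⁶ m.
r = 3390 + 3153 = 6543.0 km = 6.543×10⁶ m.
Semi-major axis a = (r_p + r_a)/2 = 6439.6 km = 6.440×10⁶ m.
Vis-viva: v² = μ(2/r − 1/a) = 4.283×10¹³ × (3.057×10⁻⁷ − 1.553×10⁻⁷) = 6.441×10⁶ m²/s².
v = 2538 m/s.

v ≈ 2540 m/s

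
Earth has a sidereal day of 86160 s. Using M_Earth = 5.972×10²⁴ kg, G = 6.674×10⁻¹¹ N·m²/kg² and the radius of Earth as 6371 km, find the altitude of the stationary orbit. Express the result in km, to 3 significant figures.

h_sync ≈ 35800 km

μ = GM = 6.674×10⁻¹¹ × 5.972×10²⁴ = 3.986×10¹⁴ m³/s².
A synchronous orbit has period T, so by Kepler's third law a = (μT²/4π²)^(1/3).
μT²/4π² = 3.986×10¹⁴ × (8.616×10⁴)² / 39.48 = 7.495×10²² m³.
a = 4.216×10⁷ m = 42162 km.
Altitude h = a − R = 42162 − 6371 = 35791 km.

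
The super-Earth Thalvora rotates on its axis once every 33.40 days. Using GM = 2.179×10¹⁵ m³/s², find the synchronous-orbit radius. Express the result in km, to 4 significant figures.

T = 33.40 days = 2.886×10⁶ s.
A synchronous orbit has period T, so by Kepler's third law a = (μT²/4π²)^(1/3).
μT²/4π² = 2.179×10¹⁵ × (2.886×10⁶)² / 39.48 = 4.596×10²⁶ m³.
a = 7.717×10⁸ m = 7.7174×10⁵ km.

r_sync ≈ 7.717×10⁵ km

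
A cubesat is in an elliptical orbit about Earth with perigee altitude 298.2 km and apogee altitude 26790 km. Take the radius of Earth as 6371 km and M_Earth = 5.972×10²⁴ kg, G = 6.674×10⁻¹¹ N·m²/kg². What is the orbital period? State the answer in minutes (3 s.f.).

T ≈ 466 minutes

μ = GM = 6.674×10⁻¹¹ × 5.972×10²⁴ = 3.986×10¹⁴ m³/s².
r_p = 6371 + 298.2 = 6669.2 km = 6.6692×10⁶ m.
r_a = 6371 + 26790 = 33161 km = 3.3161×10⁷ m.
Semi-major axis a = (r_p + r_a)/2 = (6669.2 + 33161)/2 = 19915 km = 1.992×10⁷ m.
By Kepler's third law T = 2π√(a³/μ) = 2π × 4.452×10³ = 2.797×10⁴ s.
= 466.2 minutes.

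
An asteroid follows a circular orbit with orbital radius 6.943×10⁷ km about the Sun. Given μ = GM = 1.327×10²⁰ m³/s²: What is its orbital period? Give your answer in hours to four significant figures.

T ≈ 2772 hours

r = 6.943×10⁷ km = 6.943×10¹⁰ m.
Kepler's third law: T = 2π√(r³/μ) = 2π√((6.943×10¹⁰)³ / 1.327×10²⁰).
r³/μ = 2.522×10¹² s², so T = 2π × 1.588×10⁶ = 9.978×10⁶ s.
Converting: 9.978×10⁶ s ÷ 3600 = 2772 hours.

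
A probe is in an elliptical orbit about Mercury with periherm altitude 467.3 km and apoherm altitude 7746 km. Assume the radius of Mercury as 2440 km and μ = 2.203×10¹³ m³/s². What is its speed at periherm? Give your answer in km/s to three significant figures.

r_p = 2440 + 467.3 = 2907.3 km = 2.9073×10⁶ m.
r_a = 2440 + 7746 = 10186 km = 1.0186×10⁷ m.
Semi-major axis a = (r_p + r_a)/2 = 6546.6 km = 6.547×10⁶ m.
Vis-viva: v² = μ(2/r − 1/a) = 2.203×10¹³ × (6.879×10⁻⁷ − 1.527×10⁻⁷) = 1.179×10⁷ m²/s².
v = 3434 m/s = 3.434 km/s.

v ≈ 3.43 km/s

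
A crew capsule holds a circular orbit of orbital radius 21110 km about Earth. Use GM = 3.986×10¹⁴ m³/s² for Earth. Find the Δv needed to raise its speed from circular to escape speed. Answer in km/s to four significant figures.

r = 21110 km = 2.111×10⁷ m.
Circular speed v_c = √(μ/r) = 4345 m/s.
Escape speed v_esc = √(2μ/r) = √2 × v_c = 6145 m/s.
Δv = v_esc − v_c = 1800 m/s = 1.800 km/s.

Δv ≈ 1.800 km/s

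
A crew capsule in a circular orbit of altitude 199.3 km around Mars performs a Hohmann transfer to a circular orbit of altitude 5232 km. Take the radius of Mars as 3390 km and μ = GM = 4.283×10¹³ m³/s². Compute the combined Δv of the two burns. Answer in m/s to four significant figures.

r₁ = 3390 + 199.3 = 3589.3 km = 3.5893×10⁶ m.
r₂ = 3390 + 5232 = 8622.0 km = 8.6220×10⁶ m.
Transfer ellipse a_t = (r₁ + r₂)/2 = 6.106×10⁶ m.
At r₁: circular v_c1 = √(μ/r₁) = 3454 m/s; transfer-periapsis v_p = √[μ(2/r₁ − 1/a_t)] = 4105 m/s.
Δv₁ = v_p − v_c1 = 650.6 m/s.
At r₂: circular v_c2 = √(μ/r₂) = 2229 m/s; transfer-apoapsis v_a = √[μ(2/r₂ − 1/a_t)] = 1709 m/s.
Δv₂ = v_c2 − v_a = 519.9 m/s.
Total Δv = Δv₁ + Δv₂ = 1170 m/s.

Δv_total ≈ 1170 m/s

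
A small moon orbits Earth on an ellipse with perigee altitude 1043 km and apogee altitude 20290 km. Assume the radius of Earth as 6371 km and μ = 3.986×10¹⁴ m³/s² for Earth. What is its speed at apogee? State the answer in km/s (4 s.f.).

v ≈ 2.551 km/s

r_p = 6371 + 1043 = 7414.0 km = 7.4140×10⁶ m.
r_a = 6371 + 20290 = 26661 km = 2.6661×10⁷ m.
Semi-major axis a = (r_p + r_a)/2 = 17038 km = 1.704×10⁷ m.
Vis-viva: v² = μ(2/r − 1/a) = 3.986×10¹⁴ × (7.502×10⁻⁸ − 5.869×10⁻⁸) = 6.506×10⁶ m²/s².
v = 2551 m/s = 2.551 km/s.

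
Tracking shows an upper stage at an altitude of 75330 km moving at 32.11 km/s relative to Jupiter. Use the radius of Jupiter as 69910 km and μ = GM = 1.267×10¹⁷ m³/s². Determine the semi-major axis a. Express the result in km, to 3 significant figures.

r = 69910 + 75330 = 1.4524×10⁵ km = 1.452×10⁸ m.
Vis-viva rearranged: 1/a = 2/r − v²/μ = 1.377×10⁻⁸ − 8.138×10⁻⁹ = 5.633×10⁻⁹ m⁻¹.
a = 1.775×10⁸ m = 1.7754×10⁵ km.

a ≈ 1.78×10⁵ km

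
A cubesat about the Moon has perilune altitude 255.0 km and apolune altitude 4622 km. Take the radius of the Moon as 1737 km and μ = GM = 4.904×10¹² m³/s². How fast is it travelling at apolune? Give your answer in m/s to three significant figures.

v ≈ 607 m/s

r_p = 1737 + 255.0 = 1992.0 km = 1.9920×10⁶ m.
r_a = 1737 + 4622 = 6359.0 km = 6.3590×10⁶ m.
Semi-major axis a = (r_p + r_a)/2 = 4175.5 km = 4.176×10⁶ m.
Vis-viva: v² = μ(2/r − 1/a) = 4.904×10¹² × (3.145×10⁻⁷ − 2.395×10⁻⁷) = 3.679×10⁵ m²/s².
v = 606.6 m/s.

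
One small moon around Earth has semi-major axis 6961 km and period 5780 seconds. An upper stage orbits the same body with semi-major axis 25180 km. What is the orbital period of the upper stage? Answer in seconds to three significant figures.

T₂ ≈ 39800 seconds

Kepler's third law: T² ∝ a³, so T₂ = T₁ (a₂/a₁)^(3/2).
a₂/a₁ = 3.617, (a₂/a₁)^(3/2) = 6.880.
T₂ = 5780 × 6.880 = 39770 seconds.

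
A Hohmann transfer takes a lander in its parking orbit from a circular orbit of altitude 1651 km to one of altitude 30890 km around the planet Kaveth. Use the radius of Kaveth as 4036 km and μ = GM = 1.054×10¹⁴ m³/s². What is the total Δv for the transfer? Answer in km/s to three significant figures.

Δv_total ≈ 2.16 km/s

r₁ = 4036 + 1651 = 5687.0 km = 5.6870×10⁶ m.
r₂ = 4036 + 30890 = 34926 km = 3.4926×10⁷ m.
Transfer ellipse a_t = (r₁ + r₂)/2 = 2.031×10⁷ m.
At r₁: circular v_c1 = √(μ/r₁) = 4305 m/s; transfer-periapsis v_p = √[μ(2/r₁ − 1/a_t)] = 5646 m/s.
Δv₁ = v_p − v_c1 = 1341 m/s.
At r₂: circular v_c2 = √(μ/r₂) = 1737 m/s; transfer-apoapsis v_a = √[μ(2/r₂ − 1/a_t)] = 919.3 m/s.
Δv₂ = v_c2 − v_a = 817.9 m/s.
Total Δv = Δv₁ + Δv₂ = 2159 m/s = 2.159 km/s.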